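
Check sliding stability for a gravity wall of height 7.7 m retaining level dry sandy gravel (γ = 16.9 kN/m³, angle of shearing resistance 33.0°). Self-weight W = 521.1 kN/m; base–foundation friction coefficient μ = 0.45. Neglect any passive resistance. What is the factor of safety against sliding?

K_a = tan²(45° − 33.0°/2) = 0.2948.
P_a = ½K_aγH² = 0.5×0.2948×16.9×7.7² = 147.7 kN/m, acting at H/3 = 2.567 m above the base.
FS_sliding = μW / P_a = 0.45×521.1 / 147.7 = 1.588.

1.59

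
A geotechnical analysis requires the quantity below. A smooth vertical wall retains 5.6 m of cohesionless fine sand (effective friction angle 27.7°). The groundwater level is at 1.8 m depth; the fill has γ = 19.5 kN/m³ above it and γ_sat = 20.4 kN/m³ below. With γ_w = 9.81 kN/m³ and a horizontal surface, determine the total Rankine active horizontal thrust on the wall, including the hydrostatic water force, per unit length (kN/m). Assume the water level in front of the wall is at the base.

159 kN/m

K_a = tan²(45° − φ/2) = 0.3653.
γ' = 20.4 − 9.81 = 10.59 kN/m³. Depth below WT = 3.8 m.
σ'_h at WT = K_a γ d_w = 12.82 kPa; at base = 12.82 + K_a γ' × 3.8 = 27.53 kPa.
P₁ (0–1.8 m) = ½×12.82×1.8 = 11.54. P₂ (1.8–5.6 m) = ½(12.82+27.53)×3.8 = 76.66.
P_w = ½ γ_w h₂² = 0.5×9.81×3.8² = 70.83. Total = 11.54+76.66+70.83 = 159.0 kN/m.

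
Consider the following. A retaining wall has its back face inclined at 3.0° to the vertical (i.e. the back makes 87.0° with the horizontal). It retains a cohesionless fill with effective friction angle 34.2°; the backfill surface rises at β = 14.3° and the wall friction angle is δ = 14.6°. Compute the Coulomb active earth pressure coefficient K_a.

0.332

K_a = sin²(α+φ) / [sin²α · sin(α−δ) · (1 + √{sin(φ+δ)sin(φ−β) / (sin(α−δ)sin(α+β))})²].
With α = 87.0°, φ = 34.2°, δ = 14.6°, β = 14.3°: K_a = 0.3316.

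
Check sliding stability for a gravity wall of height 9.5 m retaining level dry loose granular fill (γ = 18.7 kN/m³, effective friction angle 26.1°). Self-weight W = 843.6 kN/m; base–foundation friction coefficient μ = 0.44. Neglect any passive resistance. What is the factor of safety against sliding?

1.13

K_a = tan²(45° − 26.1°/2) = 0.3889.
P_a = ½K_aγH² = 0.5×0.3889×18.7×9.5² = 328.2 kN/m, acting at H/3 = 3.167 m above the base.
FS_sliding = μW / P_a = 0.44×843.6 / 328.2 = 1.131.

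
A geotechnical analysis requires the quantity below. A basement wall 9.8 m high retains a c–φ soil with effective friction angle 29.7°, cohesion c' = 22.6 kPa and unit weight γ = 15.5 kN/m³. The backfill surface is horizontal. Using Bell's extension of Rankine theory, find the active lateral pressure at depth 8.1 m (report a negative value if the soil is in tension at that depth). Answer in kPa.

16.1 kPa

K_a = (1 − sin φ)/(1 + sin φ) = 0.3374.
σ_a = K_a γ z − 2c√K_a = 0.3374×15.5×8.1 − 2×22.6×0.5808 = 16.10 kPa.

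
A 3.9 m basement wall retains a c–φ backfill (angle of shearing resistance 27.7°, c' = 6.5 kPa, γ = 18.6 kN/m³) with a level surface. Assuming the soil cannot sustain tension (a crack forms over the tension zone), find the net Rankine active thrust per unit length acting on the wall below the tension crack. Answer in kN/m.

25.6 kN/m

K_a = 0.3653; √K_a = 0.6044.
Tension-crack depth z_c = 2c/(γ√K_a) = 2×6.5/(18.6×0.6044) = 1.156 m.
σ_a at base = K_a γ H − 2c√K_a = 0.3653×18.6×3.9 − 2×6.5×0.6044 = 18.64 kPa.
P_a = ½ × 18.64 × (H − z_c) = 0.5×18.64×2.744 = 25.58 kN/m.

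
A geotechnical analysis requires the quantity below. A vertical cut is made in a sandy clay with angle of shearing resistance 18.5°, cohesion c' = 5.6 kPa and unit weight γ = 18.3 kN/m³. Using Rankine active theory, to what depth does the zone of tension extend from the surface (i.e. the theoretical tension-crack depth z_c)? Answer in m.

K_a = tan²(45° − 18.5°/2) = 0.5183; √K_a = 0.7199.
The active pressure is zero where K_a γ z = 2c√K_a, so z_c = 2c/(γ√K_a) = 2×5.6/(18.3×0.7199) = 0.8502 m.

0.850 m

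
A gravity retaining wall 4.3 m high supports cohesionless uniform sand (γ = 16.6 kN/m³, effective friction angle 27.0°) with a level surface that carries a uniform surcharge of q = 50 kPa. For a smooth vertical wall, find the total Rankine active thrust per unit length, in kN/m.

K_a = tan²(45° − φ/2) = 0.3755.
Soil triangle: ½ K_a γ H² = 0.5×0.3755×16.6×4.3² = 57.63 kN/m.
Surcharge rectangle: K_a q H = 0.3755×50×4.3 = 80.74 kN/m.
Total = 57.63 + 80.74 = 138.4 kN/m.

138 kN/m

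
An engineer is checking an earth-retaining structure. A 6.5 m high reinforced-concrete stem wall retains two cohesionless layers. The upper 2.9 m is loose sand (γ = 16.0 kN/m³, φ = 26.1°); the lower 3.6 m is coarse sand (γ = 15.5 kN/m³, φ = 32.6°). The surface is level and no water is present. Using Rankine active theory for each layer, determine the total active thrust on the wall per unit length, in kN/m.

K_a1 = tan²(45°−26.1°/2) = 0.3889; K_a2 = tan²(45°−32.6°/2) = 0.2997.
Layer 1: σ at base = K_a1 γ₁ h₁ = 18.05 kPa; P₁ = ½×18.05×2.9 = 26.17.
Layer 2: σ_v at top = γ₁h₁ = 46.40; σ_h top = K_a2×46.40 = 13.91; σ_h base = K_a2×(46.40+15.5×3.6) = 30.63.
P₂ = ½(13.91+30.63)×3.6 = 80.17. Total P_a = 26.17+80.17 = 106.3 kN/m.

106 kN/m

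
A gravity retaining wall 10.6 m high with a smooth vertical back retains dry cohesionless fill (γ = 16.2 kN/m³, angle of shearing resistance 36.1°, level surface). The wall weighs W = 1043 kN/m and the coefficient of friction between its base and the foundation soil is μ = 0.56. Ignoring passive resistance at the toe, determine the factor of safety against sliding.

2.48

K_a = tan²(45° − 36.1°/2) = 0.2585.
P_a = ½K_aγH² = 0.5×0.2585×16.2×10.6² = 235.3 kN/m, acting at H/3 = 3.533 m above the base.
FS_sliding = μW / P_a = 0.56×1043 / 235.3 = 2.483.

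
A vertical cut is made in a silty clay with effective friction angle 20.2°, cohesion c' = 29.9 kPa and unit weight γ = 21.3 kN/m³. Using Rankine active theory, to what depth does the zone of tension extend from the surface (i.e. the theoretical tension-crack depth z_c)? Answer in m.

4.02 m

K_a = tan²(45° − 20.2°/2) = 0.4867; √K_a = 0.6976.
The active pressure is zero where K_a γ z = 2c√K_a, so z_c = 2c/(γ√K_a) = 2×29.9/(21.3×0.6976) = 4.024 m.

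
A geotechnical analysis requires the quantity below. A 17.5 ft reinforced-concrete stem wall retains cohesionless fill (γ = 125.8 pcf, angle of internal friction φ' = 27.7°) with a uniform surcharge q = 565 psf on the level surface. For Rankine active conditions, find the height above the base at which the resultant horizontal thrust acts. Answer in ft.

K_a = 0.3653.
Triangular part P₁ = ½K_aγH² = 7037 at H/3 = 5.833 ft; rectangular part P₂ = K_a q H = 3612 at H/2 = 8.750 ft.
ȳ = (P₁·5.833 + P₂·8.750)/(P₁+P₂) = 6.823 ft.

6.82 ft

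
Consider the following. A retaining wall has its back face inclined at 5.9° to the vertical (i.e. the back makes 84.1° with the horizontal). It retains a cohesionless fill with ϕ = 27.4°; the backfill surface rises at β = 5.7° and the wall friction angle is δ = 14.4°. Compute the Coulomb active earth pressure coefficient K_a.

0.408

K_a = sin²(α+φ) / [sin²α · sin(α−δ) · (1 + √{sin(φ+δ)sin(φ−β) / (sin(α−δ)sin(α+β))})²].
With α = 84.1°, φ = 27.4°, δ = 14.4°, β = 5.7°: K_a = 0.4077.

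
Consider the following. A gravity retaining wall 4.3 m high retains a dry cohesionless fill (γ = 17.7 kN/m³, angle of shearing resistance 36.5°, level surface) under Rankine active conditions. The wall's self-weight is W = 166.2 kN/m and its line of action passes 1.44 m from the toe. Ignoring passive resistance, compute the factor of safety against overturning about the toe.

K_a = tan²(45° − 36.5°/2) = 0.2541.
P_a = ½K_aγH² = 0.5×0.2541×17.7×4.3² = 41.57 kN/m, acting at H/3 = 1.433 m above the base.
Overturning moment M_o = P_a × H/3 = 41.57 × 1.433 = 59.59.
Resisting moment M_r = W × 1.44 = 166.2 × 1.44 = 239.3.
FS_overturning = M_r/M_o = 239.3/59.59 = 4.016.

4.02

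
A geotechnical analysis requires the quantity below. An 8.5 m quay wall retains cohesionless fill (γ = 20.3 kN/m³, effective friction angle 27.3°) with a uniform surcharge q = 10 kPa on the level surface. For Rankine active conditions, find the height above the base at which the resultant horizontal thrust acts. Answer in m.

2.98 m

K_a = 0.3711.
Triangular part P₁ = ½K_aγH² = 272.2 at H/3 = 2.833 m; rectangular part P₂ = K_a q H = 31.55 at H/2 = 4.250 m.
ȳ = (P₁·2.833 + P₂·4.250)/(P₁+P₂) = 2.980 m.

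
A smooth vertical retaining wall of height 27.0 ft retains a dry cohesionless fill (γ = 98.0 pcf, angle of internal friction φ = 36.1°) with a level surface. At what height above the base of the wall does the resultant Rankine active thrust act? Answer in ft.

K_a = 0.2585.
The pressure distribution is triangular, so the resultant acts at H/3 above the base = 27.0/3 = 9.000 ft.

9.00 ft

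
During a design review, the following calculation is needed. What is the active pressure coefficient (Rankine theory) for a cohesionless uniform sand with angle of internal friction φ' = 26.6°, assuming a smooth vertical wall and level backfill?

K_a = (1 − sin φ)/(1 + sin φ) = (1 − sin 26.6°)/(1 + sin 26.6°) = 0.3814.

0.381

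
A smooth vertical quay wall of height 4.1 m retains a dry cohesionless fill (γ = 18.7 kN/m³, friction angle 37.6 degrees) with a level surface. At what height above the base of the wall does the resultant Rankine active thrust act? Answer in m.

K_a = 0.2421.
The pressure distribution is triangular, so the resultant acts at H/3 above the base = 4.1/3 = 1.367 m.

1.37 m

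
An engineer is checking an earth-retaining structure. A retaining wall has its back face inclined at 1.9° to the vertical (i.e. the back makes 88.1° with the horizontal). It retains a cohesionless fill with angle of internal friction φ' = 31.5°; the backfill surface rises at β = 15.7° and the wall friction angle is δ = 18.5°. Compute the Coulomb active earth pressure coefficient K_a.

0.369

K_a = sin²(α+φ) / [sin²α · sin(α−δ) · (1 + √{sin(φ+δ)sin(φ−β) / (sin(α−δ)sin(α+β))})²].
With α = 88.1°, φ = 31.5°, δ = 18.5°, β = 15.7°: K_a = 0.3693.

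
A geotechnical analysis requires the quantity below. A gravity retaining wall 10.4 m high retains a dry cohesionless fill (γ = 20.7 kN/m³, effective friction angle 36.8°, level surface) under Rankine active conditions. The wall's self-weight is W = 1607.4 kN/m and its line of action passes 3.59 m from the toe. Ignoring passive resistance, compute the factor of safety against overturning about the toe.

5.93

K_a = tan²(45° − 36.8°/2) = 0.2508.
P_a = ½K_aγH² = 0.5×0.2508×20.7×10.4² = 280.7 kN/m, acting at H/3 = 3.467 m above the base.
Overturning moment M_o = P_a × H/3 = 280.7 × 3.467 = 973.2.
Resisting moment M_r = W × 3.59 = 1607.4 × 3.59 = 5771.
FS_overturning = M_r/M_o = 5771/973.2 = 5.930.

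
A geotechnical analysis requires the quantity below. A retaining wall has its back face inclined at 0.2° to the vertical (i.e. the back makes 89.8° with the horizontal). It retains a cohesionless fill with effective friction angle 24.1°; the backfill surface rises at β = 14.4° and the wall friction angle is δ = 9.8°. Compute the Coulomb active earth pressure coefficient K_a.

K_a = sin²(α+φ) / [sin²α · sin(α−δ) · (1 + √{sin(φ+δ)sin(φ−β) / (sin(α−δ)sin(α+β))})²].
With α = 89.8°, φ = 24.1°, δ = 9.8°, β = 14.4°: K_a = 0.4918.

0.492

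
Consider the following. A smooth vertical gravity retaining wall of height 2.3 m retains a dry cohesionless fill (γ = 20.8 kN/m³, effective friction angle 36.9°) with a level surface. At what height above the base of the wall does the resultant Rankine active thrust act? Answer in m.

0.767 m

K_a = 0.2497.
The pressure distribution is triangular, so the resultant acts at H/3 above the base = 2.3/3 = 0.7667 m.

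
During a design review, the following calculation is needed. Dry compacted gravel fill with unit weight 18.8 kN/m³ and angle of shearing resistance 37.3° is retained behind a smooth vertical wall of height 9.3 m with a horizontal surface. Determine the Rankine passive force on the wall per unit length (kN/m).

3310 kN/m

K_p = tan²(45° + φ/2) = 4.076.
P_p = ½ K_p γ H² = 0.5 × 4.076 × 18.8 × 9.3² = 3314 kN/m.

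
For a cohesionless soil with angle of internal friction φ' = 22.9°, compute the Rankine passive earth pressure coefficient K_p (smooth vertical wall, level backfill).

K_p = (1 + sin φ)/(1 − sin φ) = tan²(45° + 22.9°/2) = 2.274.

2.27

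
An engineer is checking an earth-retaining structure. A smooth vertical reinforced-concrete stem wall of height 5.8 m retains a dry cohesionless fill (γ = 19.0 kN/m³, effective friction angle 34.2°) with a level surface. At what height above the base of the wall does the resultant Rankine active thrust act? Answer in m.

1.93 m

K_a = 0.2803.
The pressure distribution is triangular, so the resultant acts at H/3 above the base = 5.8/3 = 1.933 m.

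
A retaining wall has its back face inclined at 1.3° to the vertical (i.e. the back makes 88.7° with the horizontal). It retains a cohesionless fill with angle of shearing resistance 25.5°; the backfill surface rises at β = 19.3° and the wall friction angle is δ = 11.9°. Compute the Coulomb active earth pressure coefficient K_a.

K_a = sin²(α+φ) / [sin²α · sin(α−δ) · (1 + √{sin(φ+δ)sin(φ−β) / (sin(α−δ)sin(α+β))})²].
With α = 88.7°, φ = 25.5°, δ = 11.9°, β = 19.3°: K_a = 0.5333.

0.533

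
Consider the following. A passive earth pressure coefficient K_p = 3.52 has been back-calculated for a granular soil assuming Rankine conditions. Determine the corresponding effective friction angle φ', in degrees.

33.9°

K_p = (1+sin φ)/(1−sin φ) ⇒ sin φ = (K_p − 1)/(K_p + 1) = 0.5575.
φ = arcsin(0.5575) = 33.88°.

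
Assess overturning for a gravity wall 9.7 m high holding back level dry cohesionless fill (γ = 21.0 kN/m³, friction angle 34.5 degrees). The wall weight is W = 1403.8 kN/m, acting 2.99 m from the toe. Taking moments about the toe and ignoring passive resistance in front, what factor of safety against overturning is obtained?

K_a = tan²(45° − 34.5°/2) = 0.2768.
P_a = ½K_aγH² = 0.5×0.2768×21.0×9.7² = 273.5 kN/m, acting at H/3 = 3.233 m above the base.
Overturning moment M_o = P_a × H/3 = 273.5 × 3.233 = 884.2.
Resisting moment M_r = W × 2.99 = 1403.8 × 2.99 = 4197.
FS_overturning = M_r/M_o = 4197/884.2 = 4.747.

4.75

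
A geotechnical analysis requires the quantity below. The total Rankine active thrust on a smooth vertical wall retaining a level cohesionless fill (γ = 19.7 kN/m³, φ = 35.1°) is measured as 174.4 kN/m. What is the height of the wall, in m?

8.10 m

K_a = 0.2698. P_a = ½ K_a γ H² ⇒ H = √(2P_a/(K_a γ)).
H = √(2×174.4/(0.2698×19.7)) = 8.100 m.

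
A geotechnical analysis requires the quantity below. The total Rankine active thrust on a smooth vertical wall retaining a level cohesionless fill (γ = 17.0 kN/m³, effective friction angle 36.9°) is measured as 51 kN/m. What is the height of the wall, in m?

4.90 m

K_a = 0.2497. P_a = ½ K_a γ H² ⇒ H = √(2P_a/(K_a γ)).
H = √(2×51/(0.2497×17.0)) = 4.902 m.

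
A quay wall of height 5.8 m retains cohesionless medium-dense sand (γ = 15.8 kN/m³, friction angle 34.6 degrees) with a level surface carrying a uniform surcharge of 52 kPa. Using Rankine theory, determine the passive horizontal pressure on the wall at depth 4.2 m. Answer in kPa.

K_p = (1 + sin φ)/(1 − sin φ) = 3.628.
σ_v = γz + q = 15.8 × 4.2 + 52 = 118.4 kPa.
σ_h = K_p σ_v = 3.628 × 118.4 = 429.4 kPa.

429 kPa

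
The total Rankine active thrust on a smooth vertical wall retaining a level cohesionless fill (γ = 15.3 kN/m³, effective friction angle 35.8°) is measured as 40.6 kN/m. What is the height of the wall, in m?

K_a = 0.2619. P_a = ½ K_a γ H² ⇒ H = √(2P_a/(K_a γ)).
H = √(2×40.6/(0.2619×15.3)) = 4.502 m.

4.50 m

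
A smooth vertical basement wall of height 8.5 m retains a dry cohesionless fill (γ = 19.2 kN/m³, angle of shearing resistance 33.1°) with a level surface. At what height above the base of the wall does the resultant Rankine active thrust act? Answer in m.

2.83 m

K_a = 0.2936.
The pressure distribution is triangular, so the resultant acts at H/3 above the base = 8.5/3 = 2.833 m.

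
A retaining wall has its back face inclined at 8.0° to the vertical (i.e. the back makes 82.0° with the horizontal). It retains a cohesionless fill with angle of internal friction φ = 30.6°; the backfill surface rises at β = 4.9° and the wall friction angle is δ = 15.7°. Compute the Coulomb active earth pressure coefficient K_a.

K_a = sin²(α+φ) / [sin²α · sin(α−δ) · (1 + √{sin(φ+δ)sin(φ−β) / (sin(α−δ)sin(α+β))})²].
With α = 82.0°, φ = 30.6°, δ = 15.7°, β = 4.9°: K_a = 0.3776.

0.378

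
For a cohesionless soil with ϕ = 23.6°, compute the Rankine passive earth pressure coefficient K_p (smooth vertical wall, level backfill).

2.34

K_p = (1 + sin φ)/(1 − sin φ) = tan²(45° + 23.6°/2) = 2.335.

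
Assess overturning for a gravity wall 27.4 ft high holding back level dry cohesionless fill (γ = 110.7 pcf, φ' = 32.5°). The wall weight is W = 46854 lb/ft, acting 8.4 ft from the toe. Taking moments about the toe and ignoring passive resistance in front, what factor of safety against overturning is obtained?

3.45

K_a = tan²(45° − 32.5°/2) = 0.3010.
P_a = ½K_aγH² = 0.5×0.3010×110.7×27.4² = 12510 lb/ft, acting at H/3 = 9.133 ft above the base.
Overturning moment M_o = P_a × H/3 = 12510 × 9.133 = 114200.
Resisting moment M_r = W × 8.4 = 46854 × 8.4 = 393600.
FS_overturning = M_r/M_o = 393600/114200 = 3.445.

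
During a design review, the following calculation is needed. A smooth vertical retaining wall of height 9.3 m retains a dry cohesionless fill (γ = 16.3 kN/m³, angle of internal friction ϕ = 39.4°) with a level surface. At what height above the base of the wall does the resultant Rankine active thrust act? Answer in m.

K_a = 0.2234.
The pressure distribution is triangular, so the resultant acts at H/3 above the base = 9.3/3 = 3.100 m.

3.10 m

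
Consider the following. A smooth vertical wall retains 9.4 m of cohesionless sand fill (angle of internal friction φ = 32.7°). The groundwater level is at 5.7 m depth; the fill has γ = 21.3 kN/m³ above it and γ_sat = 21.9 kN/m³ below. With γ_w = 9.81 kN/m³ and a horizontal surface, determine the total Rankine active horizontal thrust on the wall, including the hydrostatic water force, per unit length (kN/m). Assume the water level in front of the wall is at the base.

329 kN/m

K_a = tan²(45° − φ/2) = 0.2985.
γ' = 21.9 − 9.81 = 12.09 kN/m³. Depth below WT = 3.7 m.
σ'_h at WT = K_a γ d_w = 36.24 kPa; at base = 36.24 + K_a γ' × 3.7 = 49.59 kPa.
P₁ (0–5.7 m) = ½×36.24×5.7 = 103.3. P₂ (5.7–9.4 m) = ½(36.24+49.59)×3.7 = 158.8.
P_w = ½ γ_w h₂² = 0.5×9.81×3.7² = 67.15. Total = 103.3+158.8+67.15 = 329.2 kN/m.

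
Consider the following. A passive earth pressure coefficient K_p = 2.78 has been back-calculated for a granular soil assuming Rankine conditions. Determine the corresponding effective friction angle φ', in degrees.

K_p = (1+sin φ)/(1−sin φ) ⇒ sin φ = (K_p − 1)/(K_p + 1) = 0.4709.
φ = arcsin(0.4709) = 28.09°.

28.1°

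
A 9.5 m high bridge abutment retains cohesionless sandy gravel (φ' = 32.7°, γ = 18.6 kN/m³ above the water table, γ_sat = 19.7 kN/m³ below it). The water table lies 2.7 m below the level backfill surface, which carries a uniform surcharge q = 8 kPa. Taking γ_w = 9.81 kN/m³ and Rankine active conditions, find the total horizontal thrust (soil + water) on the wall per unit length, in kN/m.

K_a = tan²(45° − φ/2) = 0.2985.
γ' = 19.7 − 9.81 = 9.890 kN/m³. h₂ = H − d_w = 6.8 m.
σ'_h: at surface K_a·q = 2.388; at WT K_a(q+γd_w) = 17.38; at base K_a(q+γd_w+γ'h₂) = 37.45 kPa.
P₁ = ½(2.388+17.38)×2.7 = 26.68; P₂ = ½(17.38+37.45)×6.8 = 186.4; P_w = ½γ_w h₂² = 226.8.
Total = 26.68+186.4+226.8 = 439.9 kN/m.

440 kN/m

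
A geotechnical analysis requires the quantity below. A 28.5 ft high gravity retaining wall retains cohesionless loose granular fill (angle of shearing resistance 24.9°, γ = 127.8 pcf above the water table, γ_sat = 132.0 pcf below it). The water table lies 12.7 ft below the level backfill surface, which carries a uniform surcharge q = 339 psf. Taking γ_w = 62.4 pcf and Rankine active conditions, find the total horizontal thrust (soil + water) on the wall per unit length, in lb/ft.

K_a = tan²(45° − φ/2) = 0.4074.
γ' = 132.0 − 62.4 = 69.60 pcf. h₂ = H − d_w = 15.8 ft.
σ'_h: at surface K_a·q = 138.1; at WT K_a(q+γd_w) = 799.4; at base K_a(q+γd_w+γ'h₂) = 1247 psf.
P₁ = ½(138.1+799.4)×12.7 = 5953; P₂ = ½(799.4+1247)×15.8 = 16170; P_w = ½γ_w h₂² = 7789.
Total = 5953+16170+7789 = 29910 lb/ft.

29900 lb/ft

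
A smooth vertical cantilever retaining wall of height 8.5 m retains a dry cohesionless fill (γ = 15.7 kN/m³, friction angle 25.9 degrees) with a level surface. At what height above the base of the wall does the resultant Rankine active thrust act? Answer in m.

2.83 m

K_a = 0.3920.
The pressure distribution is triangular, so the resultant acts at H/3 above the base = 8.5/3 = 2.833 m.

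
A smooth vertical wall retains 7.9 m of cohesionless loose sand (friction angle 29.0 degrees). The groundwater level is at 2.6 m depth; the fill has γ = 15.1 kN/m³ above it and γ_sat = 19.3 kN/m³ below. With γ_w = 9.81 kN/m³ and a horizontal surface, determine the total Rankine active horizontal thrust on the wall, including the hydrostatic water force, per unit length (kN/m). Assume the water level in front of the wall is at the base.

274 kN/m

K_a = tan²(45° − φ/2) = 0.3470.
γ' = 19.3 − 9.81 = 9.490 kN/m³. Depth below WT = 5.3 m.
σ'_h at WT = K_a γ d_w = 13.62 kPa; at base = 13.62 + K_a γ' × 5.3 = 31.07 kPa.
P₁ (0–2.6 m) = ½×13.62×2.6 = 17.71. P₂ (2.6–7.9 m) = ½(13.62+31.07)×5.3 = 118.4.
P_w = ½ γ_w h₂² = 0.5×9.81×5.3² = 137.8. Total = 17.71+118.4+137.8 = 273.9 kN/m.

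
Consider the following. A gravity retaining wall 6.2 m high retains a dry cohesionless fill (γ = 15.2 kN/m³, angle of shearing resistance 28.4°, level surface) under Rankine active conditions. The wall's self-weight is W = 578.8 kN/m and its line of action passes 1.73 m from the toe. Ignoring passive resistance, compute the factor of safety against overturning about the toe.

4.67

K_a = tan²(45° − 28.4°/2) = 0.3554.
P_a = ½K_aγH² = 0.5×0.3554×15.2×6.2² = 103.8 kN/m, acting at H/3 = 2.067 m above the base.
Overturning moment M_o = P_a × H/3 = 103.8 × 2.067 = 214.6.
Resisting moment M_r = W × 1.73 = 578.8 × 1.73 = 1001.
FS_overturning = M_r/M_o = 1001/214.6 = 4.667.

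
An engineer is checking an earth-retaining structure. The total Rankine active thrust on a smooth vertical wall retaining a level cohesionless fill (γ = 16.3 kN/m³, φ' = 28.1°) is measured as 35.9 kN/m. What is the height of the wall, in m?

K_a = 0.3596. P_a = ½ K_a γ H² ⇒ H = √(2P_a/(K_a γ)).
H = √(2×35.9/(0.3596×16.3)) = 3.500 m.

3.50 m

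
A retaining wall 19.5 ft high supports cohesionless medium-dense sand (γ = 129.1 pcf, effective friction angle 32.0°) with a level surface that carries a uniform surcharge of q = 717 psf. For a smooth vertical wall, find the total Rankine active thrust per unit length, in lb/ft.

11800 lb/ft

K_a = tan²(45° − φ/2) = 0.3073.
Soil triangle: ½ K_a γ H² = 0.5×0.3073×129.1×19.5² = 7542 lb/ft.
Surcharge rectangle: K_a q H = 0.3073×717×19.5 = 4296 lb/ft.
Total = 7542 + 4296 = 11840 lb/ft.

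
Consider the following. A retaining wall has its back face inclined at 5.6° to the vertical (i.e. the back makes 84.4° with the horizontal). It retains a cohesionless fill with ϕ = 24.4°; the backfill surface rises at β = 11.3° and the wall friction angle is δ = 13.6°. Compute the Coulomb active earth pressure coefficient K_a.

K_a = sin²(α+φ) / [sin²α · sin(α−δ) · (1 + √{sin(φ+δ)sin(φ−β) / (sin(α−δ)sin(α+β))})²].
With α = 84.4°, φ = 24.4°, δ = 13.6°, β = 11.3°: K_a = 0.4992.

0.499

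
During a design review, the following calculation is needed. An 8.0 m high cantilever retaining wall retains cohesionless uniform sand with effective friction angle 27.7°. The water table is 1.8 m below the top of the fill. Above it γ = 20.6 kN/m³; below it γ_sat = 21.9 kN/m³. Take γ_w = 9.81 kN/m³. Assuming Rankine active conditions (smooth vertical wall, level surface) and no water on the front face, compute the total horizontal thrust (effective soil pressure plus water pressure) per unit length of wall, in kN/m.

370 kN/m

K_a = tan²(45° − φ/2) = 0.3653.
γ' = 21.9 − 9.81 = 12.09 kN/m³. Depth below WT = 6.2 m.
σ'_h at WT = K_a γ d_w = 13.55 kPa; at base = 13.55 + K_a γ' × 6.2 = 40.93 kPa.
P₁ (0–1.8 m) = ½×13.55×1.8 = 12.19. P₂ (1.8–8.0 m) = ½(13.55+40.93)×6.2 = 168.9.
P_w = ½ γ_w h₂² = 0.5×9.81×6.2² = 188.5. Total = 12.19+168.9+188.5 = 369.6 kN/m.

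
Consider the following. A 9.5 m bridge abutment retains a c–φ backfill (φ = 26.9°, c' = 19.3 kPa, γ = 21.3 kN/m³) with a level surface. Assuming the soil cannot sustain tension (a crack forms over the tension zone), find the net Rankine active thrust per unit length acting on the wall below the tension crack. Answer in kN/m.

172 kN/m

K_a = 0.3770; √K_a = 0.6140.
Tension-crack depth z_c = 2c/(γ√K_a) = 2×19.3/(21.3×0.6140) = 2.951 m.
σ_a at base = K_a γ H − 2c√K_a = 0.3770×21.3×9.5 − 2×19.3×0.6140 = 52.59 kPa.
P_a = ½ × 52.59 × (H − z_c) = 0.5×52.59×6.549 = 172.2 kN/m.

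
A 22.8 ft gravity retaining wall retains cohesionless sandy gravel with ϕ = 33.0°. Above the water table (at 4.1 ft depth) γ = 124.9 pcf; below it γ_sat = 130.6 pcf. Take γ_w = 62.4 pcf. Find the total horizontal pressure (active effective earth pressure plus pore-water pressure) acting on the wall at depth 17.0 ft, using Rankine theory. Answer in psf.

K_a = (1 − sin φ)/(1 + sin φ) = 0.2948.
γ' = 130.6 − 62.4 = 68.20 pcf.
Effective vertical stress at 17.0 ft: σ'_v = 124.9×4.1 + 68.20×12.9 = 1392 psf.
σ'_h = K_a σ'_v = 0.2948 × 1392 = 410.3 psf; u = γ_w × 12.9 = 805.0 psf.
Total σ_h = 410.3 + 805.0 = 1215 psf.

1220 psf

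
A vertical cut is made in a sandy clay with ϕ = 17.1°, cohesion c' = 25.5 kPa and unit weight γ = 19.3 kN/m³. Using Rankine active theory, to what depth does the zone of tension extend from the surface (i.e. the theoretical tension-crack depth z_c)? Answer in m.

3.58 m

K_a = tan²(45° − 17.1°/2) = 0.5455; √K_a = 0.7386.
The active pressure is zero where K_a γ z = 2c√K_a, so z_c = 2c/(γ√K_a) = 2×25.5/(19.3×0.7386) = 3.578 m.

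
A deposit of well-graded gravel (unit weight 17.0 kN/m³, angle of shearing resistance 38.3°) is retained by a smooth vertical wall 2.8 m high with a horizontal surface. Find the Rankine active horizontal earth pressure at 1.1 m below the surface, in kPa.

4.39 kPa

K_a = (1 − sin φ)/(1 + sin φ) = 0.2347.
σ_h = K_a γ z = 0.2347 × 17.0 × 1.1 = 4.390 kPa.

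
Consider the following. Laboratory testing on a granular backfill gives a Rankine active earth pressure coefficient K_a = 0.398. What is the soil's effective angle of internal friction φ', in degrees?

25.5°

K_a = tan²(45° − φ/2) ⇒ 45° − φ/2 = arctan(√0.398) = 32.25°.
φ = 2(45° − 32.25°) = 25.51°.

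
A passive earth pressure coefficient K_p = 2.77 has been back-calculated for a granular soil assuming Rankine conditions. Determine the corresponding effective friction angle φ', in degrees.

28.0°

K_p = (1+sin φ)/(1−sin φ) ⇒ sin φ = (K_p − 1)/(K_p + 1) = 0.4695.
φ = arcsin(0.4695) = 28.00°.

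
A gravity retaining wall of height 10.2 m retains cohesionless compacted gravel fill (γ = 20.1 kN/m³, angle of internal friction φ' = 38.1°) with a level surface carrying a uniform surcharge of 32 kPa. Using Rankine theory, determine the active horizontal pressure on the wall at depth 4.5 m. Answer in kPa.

29.0 kPa

K_a = (1 − sin φ)/(1 + sin φ) = 0.2368.
σ_v = γz + q = 20.1 × 4.5 + 32 = 122.5 kPa.
σ_h = K_a σ_v = 0.2368 × 122.5 = 29.00 kPa.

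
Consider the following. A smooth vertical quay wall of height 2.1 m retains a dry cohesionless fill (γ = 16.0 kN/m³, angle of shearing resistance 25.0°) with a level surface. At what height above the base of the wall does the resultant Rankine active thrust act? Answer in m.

0.700 m

K_a = 0.4059.
The pressure distribution is triangular, so the resultant acts at H/3 above the base = 2.1/3 = 0.7000 m.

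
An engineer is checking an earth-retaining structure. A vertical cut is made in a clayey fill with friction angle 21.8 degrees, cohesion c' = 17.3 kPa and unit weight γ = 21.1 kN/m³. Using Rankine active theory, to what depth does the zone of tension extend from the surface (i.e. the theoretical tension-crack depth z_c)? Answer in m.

K_a = tan²(45° − 21.8°/2) = 0.4584; √K_a = 0.6771.
The active pressure is zero where K_a γ z = 2c√K_a, so z_c = 2c/(γ√K_a) = 2×17.3/(21.1×0.6771) = 2.422 m.

2.42 m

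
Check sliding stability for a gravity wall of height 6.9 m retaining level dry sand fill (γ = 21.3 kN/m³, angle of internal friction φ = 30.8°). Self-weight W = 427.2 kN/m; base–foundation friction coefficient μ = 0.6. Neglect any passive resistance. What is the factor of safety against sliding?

K_a = tan²(45° − 30.8°/2) = 0.3227.
P_a = ½K_aγH² = 0.5×0.3227×21.3×6.9² = 163.6 kN/m, acting at H/3 = 2.300 m above the base.
FS_sliding = μW / P_a = 0.6×427.2 / 163.6 = 1.566.

1.57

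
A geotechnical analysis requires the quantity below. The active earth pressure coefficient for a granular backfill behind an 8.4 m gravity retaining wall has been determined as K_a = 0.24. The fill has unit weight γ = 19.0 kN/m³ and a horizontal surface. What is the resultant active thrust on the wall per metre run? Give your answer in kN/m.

P = ½ K_a γ H² = 0.5 × 0.24 × 19.0 × 8.4² = 160.9 kN/m.

161 kN/m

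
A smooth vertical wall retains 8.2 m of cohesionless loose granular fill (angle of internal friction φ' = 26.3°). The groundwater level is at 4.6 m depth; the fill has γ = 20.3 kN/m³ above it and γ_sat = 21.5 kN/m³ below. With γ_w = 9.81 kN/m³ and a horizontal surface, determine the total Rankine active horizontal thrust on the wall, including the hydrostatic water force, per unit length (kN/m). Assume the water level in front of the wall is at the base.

K_a = tan²(45° − φ/2) = 0.3859.
γ' = 21.5 − 9.81 = 11.69 kN/m³. Depth below WT = 3.6 m.
σ'_h at WT = K_a γ d_w = 36.04 kPa; at base = 36.04 + K_a γ' × 3.6 = 52.28 kPa.
P₁ (0–4.6 m) = ½×36.04×4.6 = 82.89. P₂ (4.6–8.2 m) = ½(36.04+52.28)×3.6 = 159.0.
P_w = ½ γ_w h₂² = 0.5×9.81×3.6² = 63.57. Total = 82.89+159.0+63.57 = 305.4 kN/m.

305 kN/m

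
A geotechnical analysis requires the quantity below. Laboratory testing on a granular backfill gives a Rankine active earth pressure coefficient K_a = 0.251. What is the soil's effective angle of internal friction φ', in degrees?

K_a = tan²(45° − φ/2) ⇒ 45° − φ/2 = arctan(√0.251) = 26.61°.
φ = 2(45° − 26.61°) = 36.78°.

36.8°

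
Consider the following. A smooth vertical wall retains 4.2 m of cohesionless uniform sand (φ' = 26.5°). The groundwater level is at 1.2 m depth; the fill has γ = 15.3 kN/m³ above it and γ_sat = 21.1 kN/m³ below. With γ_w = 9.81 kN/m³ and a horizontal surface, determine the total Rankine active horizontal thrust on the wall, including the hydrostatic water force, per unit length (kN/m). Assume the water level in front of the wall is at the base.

88.9 kN/m

K_a = tan²(45° − φ/2) = 0.3829.
γ' = 21.1 − 9.81 = 11.29 kN/m³. Depth below WT = 3.0 m.
σ'_h at WT = K_a γ d_w = 7.031 kPa; at base = 7.031 + K_a γ' × 3.0 = 20.00 kPa.
P₁ (0–1.2 m) = ½×7.031×1.2 = 4.218. P₂ (1.2–4.2 m) = ½(7.031+20.00)×3.0 = 40.55.
P_w = ½ γ_w h₂² = 0.5×9.81×3.0² = 44.14. Total = 4.218+40.55+44.14 = 88.91 kN/m.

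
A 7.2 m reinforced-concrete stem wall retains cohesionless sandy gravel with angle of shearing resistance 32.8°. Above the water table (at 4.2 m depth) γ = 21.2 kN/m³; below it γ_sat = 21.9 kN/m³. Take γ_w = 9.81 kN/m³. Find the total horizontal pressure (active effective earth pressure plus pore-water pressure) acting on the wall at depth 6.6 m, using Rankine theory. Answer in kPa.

58.6 kPa

K_a = (1 − sin φ)/(1 + sin φ) = 0.2973.
γ' = 21.9 − 9.81 = 12.09 kN/m³.
Effective vertical stress at 6.6 m: σ'_v = 21.2×4.2 + 12.09×2.40 = 118.1 kPa.
σ'_h = K_a σ'_v = 0.2973 × 118.1 = 35.09 kPa; u = γ_w × 2.40 = 23.54 kPa.
Total σ_h = 35.09 + 23.54 = 58.64 kPa.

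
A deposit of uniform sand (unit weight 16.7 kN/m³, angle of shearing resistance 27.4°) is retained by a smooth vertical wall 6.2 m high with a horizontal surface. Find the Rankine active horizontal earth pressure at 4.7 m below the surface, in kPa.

29.0 kPa

K_a = (1 − sin φ)/(1 + sin φ) = 0.3697.
σ_h = K_a γ z = 0.3697 × 16.7 × 4.7 = 29.02 kPa.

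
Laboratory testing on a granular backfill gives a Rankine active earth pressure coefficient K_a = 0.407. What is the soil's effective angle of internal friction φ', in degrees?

24.9°

K_a = tan²(45° − φ/2) ⇒ 45° − φ/2 = arctan(√0.407) = 32.54°.
φ = 2(45° − 32.54°) = 24.93°.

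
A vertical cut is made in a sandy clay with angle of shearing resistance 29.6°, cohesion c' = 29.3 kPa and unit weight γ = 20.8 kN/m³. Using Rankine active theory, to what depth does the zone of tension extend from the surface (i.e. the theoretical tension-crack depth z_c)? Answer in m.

4.84 m

K_a = tan²(45° − 29.6°/2) = 0.3387; √K_a = 0.5820.
The active pressure is zero where K_a γ z = 2c√K_a, so z_c = 2c/(γ√K_a) = 2×29.3/(20.8×0.5820) = 4.841 m.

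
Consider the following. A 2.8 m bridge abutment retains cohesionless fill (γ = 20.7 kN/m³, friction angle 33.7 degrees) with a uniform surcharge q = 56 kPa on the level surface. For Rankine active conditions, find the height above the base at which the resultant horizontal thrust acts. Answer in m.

K_a = 0.2863.
Triangular part P₁ = ½K_aγH² = 23.23 at H/3 = 0.9333 m; rectangular part P₂ = K_a q H = 44.89 at H/2 = 1.400 m.
ȳ = (P₁·0.9333 + P₂·1.400)/(P₁+P₂) = 1.241 m.

1.24 m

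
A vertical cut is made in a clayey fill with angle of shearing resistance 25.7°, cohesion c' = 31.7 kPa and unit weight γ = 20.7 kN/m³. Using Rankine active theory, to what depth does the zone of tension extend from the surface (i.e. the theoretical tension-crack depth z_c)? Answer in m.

K_a = tan²(45° − 25.7°/2) = 0.3950; √K_a = 0.6285.
The active pressure is zero where K_a γ z = 2c√K_a, so z_c = 2c/(γ√K_a) = 2×31.7/(20.7×0.6285) = 4.873 m.

4.87 m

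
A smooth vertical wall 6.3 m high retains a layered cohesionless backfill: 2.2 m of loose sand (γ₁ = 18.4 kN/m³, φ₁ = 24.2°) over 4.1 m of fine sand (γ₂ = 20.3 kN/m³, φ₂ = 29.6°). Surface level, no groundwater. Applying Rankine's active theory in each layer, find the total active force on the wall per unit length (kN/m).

K_a1 = tan²(45°−24.2°/2) = 0.4185; K_a2 = tan²(45°−29.6°/2) = 0.3387.
Layer 1: σ at base = K_a1 γ₁ h₁ = 16.94 kPa; P₁ = ½×16.94×2.2 = 18.64.
Layer 2: σ_v at top = γ₁h₁ = 40.48; σ_h top = K_a2×40.48 = 13.71; σ_h base = K_a2×(40.48+20.3×4.1) = 41.91.
P₂ = ½(13.71+41.91)×4.1 = 114.0. Total P_a = 18.64+114.0 = 132.7 kN/m.

133 kN/m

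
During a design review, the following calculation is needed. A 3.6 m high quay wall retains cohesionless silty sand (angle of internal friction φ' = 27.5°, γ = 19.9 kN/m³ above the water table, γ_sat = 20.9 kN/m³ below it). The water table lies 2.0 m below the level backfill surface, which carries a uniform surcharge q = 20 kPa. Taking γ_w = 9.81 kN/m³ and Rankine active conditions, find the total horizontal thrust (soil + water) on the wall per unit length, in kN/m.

82.4 kN/m

K_a = tan²(45° − φ/2) = 0.3682.
γ' = 20.9 − 9.81 = 11.09 kN/m³. h₂ = H − d_w = 1.6 m.
σ'_h: at surface K_a·q = 7.364; at WT K_a(q+γd_w) = 22.02; at base K_a(q+γd_w+γ'h₂) = 28.55 kPa.
P₁ = ½(7.364+22.02)×2.0 = 29.38; P₂ = ½(22.02+28.55)×1.6 = 40.46; P_w = ½γ_w h₂² = 12.56.
Total = 29.38+40.46+12.56 = 82.40 kN/m.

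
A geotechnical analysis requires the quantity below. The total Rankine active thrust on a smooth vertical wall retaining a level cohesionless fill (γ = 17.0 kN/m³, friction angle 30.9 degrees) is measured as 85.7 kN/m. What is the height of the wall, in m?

K_a = 0.3214. P_a = ½ K_a γ H² ⇒ H = √(2P_a/(K_a γ)).
H = √(2×85.7/(0.3214×17.0)) = 5.601 m.

5.60 m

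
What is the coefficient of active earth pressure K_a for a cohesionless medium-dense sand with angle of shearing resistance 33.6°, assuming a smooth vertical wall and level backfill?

K_a = tan²(45° − φ/2) = tan²(28.20°) = 0.2875.

0.288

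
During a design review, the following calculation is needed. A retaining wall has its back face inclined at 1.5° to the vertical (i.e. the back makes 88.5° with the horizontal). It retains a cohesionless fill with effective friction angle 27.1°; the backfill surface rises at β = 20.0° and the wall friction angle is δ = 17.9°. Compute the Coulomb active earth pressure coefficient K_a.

0.501

K_a = sin²(α+φ) / [sin²α · sin(α−δ) · (1 + √{sin(φ+δ)sin(φ−β) / (sin(α−δ)sin(α+β))})²].
With α = 88.5°, φ = 27.1°, δ = 17.9°, β = 20.0°: K_a = 0.5008.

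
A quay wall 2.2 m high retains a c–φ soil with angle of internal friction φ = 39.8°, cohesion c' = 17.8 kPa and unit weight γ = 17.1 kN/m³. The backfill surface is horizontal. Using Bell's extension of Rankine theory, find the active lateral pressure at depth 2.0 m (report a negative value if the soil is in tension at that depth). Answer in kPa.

K_a = (1 − sin φ)/(1 + sin φ) = 0.2194.
σ_a = K_a γ z − 2c√K_a = 0.2194×17.1×2.0 − 2×17.8×0.4684 = -9.172 kPa.

-9.17 kPa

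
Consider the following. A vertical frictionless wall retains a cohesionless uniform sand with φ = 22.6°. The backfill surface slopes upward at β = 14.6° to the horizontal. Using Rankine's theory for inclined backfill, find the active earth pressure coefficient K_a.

K_a = cos β · (cos β − √(cos²β − cos²φ)) / (cos β + √(cos²β − cos²φ)).
cos β = 0.9677, cos φ = 0.9232, √(cos²β − cos²φ) = 0.2901.
K_a = 0.9677 × (0.9677 − 0.2901)/(0.9677 + 0.2901) = 0.5214.

0.521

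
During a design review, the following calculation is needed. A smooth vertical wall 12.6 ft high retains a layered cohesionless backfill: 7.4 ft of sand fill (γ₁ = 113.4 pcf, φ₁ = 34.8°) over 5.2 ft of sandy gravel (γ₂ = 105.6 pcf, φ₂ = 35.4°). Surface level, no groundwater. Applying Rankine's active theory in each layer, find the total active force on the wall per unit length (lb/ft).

K_a1 = tan²(45°−34.8°/2) = 0.2733; K_a2 = tan²(45°−35.4°/2) = 0.2664.
Layer 1: σ at base = K_a1 γ₁ h₁ = 229.3 psf; P₁ = ½×229.3×7.4 = 848.6.
Layer 2: σ_v at top = γ₁h₁ = 839.2; σ_h top = K_a2×839.2 = 223.6; σ_h base = K_a2×(839.2+105.6×5.2) = 369.8.
P₂ = ½(223.6+369.8)×5.2 = 1543. Total P_a = 848.6+1543 = 2391 lb/ft.

2390 lb/ft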